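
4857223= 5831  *833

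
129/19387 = 129/19387 = 0.01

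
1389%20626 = 1389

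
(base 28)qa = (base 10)738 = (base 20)1gi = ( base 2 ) 1011100010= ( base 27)109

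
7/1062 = 7/1062 = 0.01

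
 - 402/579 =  - 1 + 59/193 = - 0.69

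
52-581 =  - 529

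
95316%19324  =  18020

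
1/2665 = 1/2665 = 0.00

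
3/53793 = 1/17931=0.00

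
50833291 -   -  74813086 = 125646377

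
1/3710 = 1/3710 =0.00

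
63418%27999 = 7420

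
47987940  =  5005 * 9588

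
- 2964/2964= -1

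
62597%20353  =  1538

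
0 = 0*89770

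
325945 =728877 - 402932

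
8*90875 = 727000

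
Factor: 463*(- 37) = - 37^1 *463^1 = -17131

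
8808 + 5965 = 14773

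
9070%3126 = 2818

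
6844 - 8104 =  - 1260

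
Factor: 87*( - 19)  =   - 3^1*19^1*29^1 = - 1653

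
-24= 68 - 92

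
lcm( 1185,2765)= 8295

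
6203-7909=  - 1706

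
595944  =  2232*267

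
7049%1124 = 305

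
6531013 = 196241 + 6334772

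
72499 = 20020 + 52479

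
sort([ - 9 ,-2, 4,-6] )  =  [ - 9, - 6, - 2,4 ] 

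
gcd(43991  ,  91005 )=1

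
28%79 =28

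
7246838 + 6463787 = 13710625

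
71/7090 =71/7090  =  0.01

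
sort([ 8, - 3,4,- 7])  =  [ - 7,-3, 4,  8]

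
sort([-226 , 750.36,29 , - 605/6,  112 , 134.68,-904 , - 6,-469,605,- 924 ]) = [ - 924,  -  904,-469, - 226, - 605/6,-6,29,112, 134.68,605  ,  750.36]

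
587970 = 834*705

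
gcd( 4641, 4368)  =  273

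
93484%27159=12007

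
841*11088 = 9325008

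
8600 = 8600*1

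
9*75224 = 677016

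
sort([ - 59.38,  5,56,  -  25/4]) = [-59.38, - 25/4, 5, 56]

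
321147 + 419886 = 741033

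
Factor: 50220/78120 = 2^( - 1)*3^2*7^( - 1 ) = 9/14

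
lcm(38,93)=3534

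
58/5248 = 29/2624= 0.01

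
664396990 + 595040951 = 1259437941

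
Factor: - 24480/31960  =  - 2^2*3^2*47^( - 1) = - 36/47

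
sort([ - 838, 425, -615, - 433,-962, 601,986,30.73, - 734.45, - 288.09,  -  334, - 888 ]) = [ - 962, - 888, - 838, - 734.45, - 615,  -  433, - 334,-288.09,30.73,425, 601,986]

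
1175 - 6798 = -5623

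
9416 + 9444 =18860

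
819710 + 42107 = 861817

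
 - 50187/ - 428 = 117 + 111/428  =  117.26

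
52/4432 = 13/1108=0.01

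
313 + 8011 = 8324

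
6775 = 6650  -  -125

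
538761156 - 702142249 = - 163381093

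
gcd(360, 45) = 45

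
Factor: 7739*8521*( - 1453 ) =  - 95816659607 = - 71^1 * 109^1*1453^1*8521^1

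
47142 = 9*5238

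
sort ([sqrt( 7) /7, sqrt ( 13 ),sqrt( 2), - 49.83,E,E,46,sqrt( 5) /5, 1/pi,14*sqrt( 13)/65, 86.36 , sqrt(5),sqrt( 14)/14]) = [-49.83,sqrt ( 14)/14,1/pi , sqrt( 7 ) /7,sqrt( 5) /5,14*sqrt(13 ) /65 , sqrt ( 2),sqrt( 5),  E, E, sqrt(13), 46,86.36]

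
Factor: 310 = 2^1* 5^1*31^1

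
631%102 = 19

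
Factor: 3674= 2^1*11^1*167^1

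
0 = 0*384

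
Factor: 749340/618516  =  905/747 = 3^( - 2 )*5^1 * 83^( - 1 )*181^1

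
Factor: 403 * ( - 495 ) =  - 199485= - 3^2*5^1*11^1*13^1*31^1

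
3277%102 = 13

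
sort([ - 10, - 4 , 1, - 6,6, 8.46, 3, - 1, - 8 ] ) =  [- 10,-8,-6, - 4 , - 1,1, 3, 6, 8.46]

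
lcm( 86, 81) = 6966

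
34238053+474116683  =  508354736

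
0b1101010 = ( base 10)106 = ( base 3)10221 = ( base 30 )3g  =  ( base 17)64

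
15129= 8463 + 6666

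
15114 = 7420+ 7694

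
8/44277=8/44277 = 0.00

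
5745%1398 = 153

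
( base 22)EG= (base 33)9R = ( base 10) 324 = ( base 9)400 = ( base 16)144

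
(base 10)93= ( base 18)53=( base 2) 1011101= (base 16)5d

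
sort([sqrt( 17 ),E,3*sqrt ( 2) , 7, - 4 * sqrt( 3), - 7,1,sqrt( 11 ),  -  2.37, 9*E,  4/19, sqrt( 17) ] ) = [ - 7, - 4*sqrt(3),  -  2.37 , 4/19, 1,E,  sqrt( 11), sqrt( 17),sqrt( 17 ), 3* sqrt ( 2),7, 9*E ]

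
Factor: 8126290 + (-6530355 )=5^1*11^1*29017^1 = 1595935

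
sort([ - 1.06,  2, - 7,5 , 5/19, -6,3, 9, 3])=[ - 7 , - 6 , - 1.06, 5/19,2, 3, 3 , 5,  9]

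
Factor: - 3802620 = - 2^2*3^1*5^1*63377^1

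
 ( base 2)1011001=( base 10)89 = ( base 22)41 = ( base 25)3e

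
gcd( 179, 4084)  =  1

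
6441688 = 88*73201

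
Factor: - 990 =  - 2^1 * 3^2 * 5^1*11^1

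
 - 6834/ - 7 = 976 + 2/7 =976.29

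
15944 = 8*1993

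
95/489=95/489 = 0.19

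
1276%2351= 1276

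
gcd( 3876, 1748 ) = 76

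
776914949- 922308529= - 145393580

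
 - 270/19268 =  - 1 + 9499/9634 = - 0.01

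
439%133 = 40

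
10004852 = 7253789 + 2751063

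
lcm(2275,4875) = 34125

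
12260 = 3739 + 8521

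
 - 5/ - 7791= 5/7791 = 0.00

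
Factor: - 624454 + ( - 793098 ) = -2^4*19^1 * 4663^1=-  1417552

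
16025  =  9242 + 6783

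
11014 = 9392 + 1622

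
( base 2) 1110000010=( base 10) 898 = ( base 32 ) s2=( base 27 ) 167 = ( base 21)20g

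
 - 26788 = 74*( - 362 ) 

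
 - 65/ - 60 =1 + 1/12 = 1.08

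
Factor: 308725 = 5^2*53^1 * 233^1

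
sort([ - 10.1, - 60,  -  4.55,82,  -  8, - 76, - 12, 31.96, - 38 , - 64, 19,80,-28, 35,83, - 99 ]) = [ - 99, - 76, -64,-60, - 38 , - 28, - 12 , - 10.1, - 8, - 4.55,19,31.96,35 , 80,82,83] 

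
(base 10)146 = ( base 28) 56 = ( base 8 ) 222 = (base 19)7D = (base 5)1041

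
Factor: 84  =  2^2*3^1*7^1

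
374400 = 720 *520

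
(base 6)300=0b1101100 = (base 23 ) 4G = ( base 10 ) 108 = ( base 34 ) 36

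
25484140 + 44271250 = 69755390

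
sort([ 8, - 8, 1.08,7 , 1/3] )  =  [ - 8, 1/3, 1.08,  7,8]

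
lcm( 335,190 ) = 12730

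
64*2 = 128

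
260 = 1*260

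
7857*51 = 400707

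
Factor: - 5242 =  - 2^1 * 2621^1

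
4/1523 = 4/1523 = 0.00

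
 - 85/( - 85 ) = 1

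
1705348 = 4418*386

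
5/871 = 5/871= 0.01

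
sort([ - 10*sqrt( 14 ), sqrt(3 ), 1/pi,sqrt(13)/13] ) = [ - 10*sqrt( 14), sqrt(13)/13, 1/pi, sqrt(3)]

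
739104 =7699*96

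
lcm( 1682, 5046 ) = 5046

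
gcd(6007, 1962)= 1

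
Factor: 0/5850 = 0^1 = 0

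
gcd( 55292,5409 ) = 601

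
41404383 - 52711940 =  - 11307557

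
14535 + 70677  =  85212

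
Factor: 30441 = 3^1*73^1*139^1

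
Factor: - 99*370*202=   -  2^2*3^2* 5^1*11^1 * 37^1*101^1 = - 7399260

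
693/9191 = 99/1313 = 0.08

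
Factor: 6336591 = 3^1*41^1* 51517^1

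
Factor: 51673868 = 2^2*47^1*274861^1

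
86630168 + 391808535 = 478438703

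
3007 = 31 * 97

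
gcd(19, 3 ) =1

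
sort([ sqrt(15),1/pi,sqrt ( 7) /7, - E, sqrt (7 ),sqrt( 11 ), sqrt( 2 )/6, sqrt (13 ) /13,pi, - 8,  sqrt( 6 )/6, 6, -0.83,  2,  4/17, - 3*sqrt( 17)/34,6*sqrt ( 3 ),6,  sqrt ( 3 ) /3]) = [-8,-E,-0.83,-3*sqrt(17 )/34,4/17,  sqrt(2)/6,  sqrt (13 )/13, 1/pi, sqrt( 7)/7,  sqrt( 6 )/6 , sqrt(3 ) /3,  2, sqrt( 7),pi, sqrt( 11 ),sqrt (15 ),6,6, 6*sqrt(3 ) ]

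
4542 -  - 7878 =12420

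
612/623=612/623=0.98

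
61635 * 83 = 5115705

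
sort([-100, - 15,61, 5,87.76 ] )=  [- 100, - 15,  5, 61,87.76 ] 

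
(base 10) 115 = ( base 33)3g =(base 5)430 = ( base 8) 163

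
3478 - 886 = 2592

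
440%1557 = 440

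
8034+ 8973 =17007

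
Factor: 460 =2^2*5^1*23^1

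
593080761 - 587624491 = 5456270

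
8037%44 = 29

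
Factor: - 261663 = - 3^1*87221^1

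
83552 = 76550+7002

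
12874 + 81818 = 94692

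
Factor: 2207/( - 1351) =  -7^( -1)*193^( - 1)*2207^1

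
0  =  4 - 4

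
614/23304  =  307/11652 = 0.03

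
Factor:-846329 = - 11^1*47^1*1637^1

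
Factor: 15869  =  7^1*2267^1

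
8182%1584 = 262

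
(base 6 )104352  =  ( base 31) 947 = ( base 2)10001001001100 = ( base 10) 8780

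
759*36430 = 27650370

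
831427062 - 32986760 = 798440302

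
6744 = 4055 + 2689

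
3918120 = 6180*634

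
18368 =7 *2624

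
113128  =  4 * 28282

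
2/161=2/161= 0.01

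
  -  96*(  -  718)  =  68928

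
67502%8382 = 446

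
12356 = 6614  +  5742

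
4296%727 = 661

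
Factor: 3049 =3049^1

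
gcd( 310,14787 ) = 31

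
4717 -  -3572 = 8289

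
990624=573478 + 417146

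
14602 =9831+4771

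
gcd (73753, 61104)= 1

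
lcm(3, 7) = 21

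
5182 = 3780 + 1402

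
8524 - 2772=5752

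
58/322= 29/161 = 0.18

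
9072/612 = 14 + 14/17 = 14.82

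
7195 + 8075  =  15270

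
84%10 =4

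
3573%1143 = 144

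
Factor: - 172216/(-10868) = 2^1*13^( - 1)*103^1 =206/13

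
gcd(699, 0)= 699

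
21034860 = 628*33495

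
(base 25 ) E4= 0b101100010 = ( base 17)13E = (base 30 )BO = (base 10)354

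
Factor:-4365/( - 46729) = 3^2*5^1*83^(-1 )*97^1*563^( - 1) 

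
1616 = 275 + 1341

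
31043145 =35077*885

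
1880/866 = 940/433 = 2.17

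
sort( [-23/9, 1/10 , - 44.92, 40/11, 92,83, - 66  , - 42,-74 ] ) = [-74, - 66, - 44.92, - 42, - 23/9,1/10, 40/11, 83, 92 ]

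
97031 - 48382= 48649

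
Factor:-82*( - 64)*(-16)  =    -  2^11 * 41^1 = - 83968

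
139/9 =139/9 = 15.44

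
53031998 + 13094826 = 66126824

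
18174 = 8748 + 9426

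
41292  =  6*6882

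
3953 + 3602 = 7555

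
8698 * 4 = 34792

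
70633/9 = 7848 + 1/9=7848.11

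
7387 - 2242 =5145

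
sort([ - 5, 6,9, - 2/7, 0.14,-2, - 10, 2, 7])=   [ - 10 , -5, - 2 ,-2/7, 0.14 , 2, 6, 7,9 ]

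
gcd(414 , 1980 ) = 18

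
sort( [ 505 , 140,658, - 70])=[ - 70 , 140, 505, 658 ] 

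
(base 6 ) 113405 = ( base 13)4652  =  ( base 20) 14d9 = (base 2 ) 10011010001101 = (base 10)9869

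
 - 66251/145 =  - 457 + 14/145 = - 456.90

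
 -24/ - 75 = 8/25 = 0.32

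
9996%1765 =1171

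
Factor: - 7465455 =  -3^2*5^1*23^1*7213^1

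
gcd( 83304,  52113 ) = 3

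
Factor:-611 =- 13^1*47^1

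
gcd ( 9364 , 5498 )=2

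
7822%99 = 1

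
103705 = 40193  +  63512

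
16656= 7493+9163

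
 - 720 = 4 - 724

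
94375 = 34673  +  59702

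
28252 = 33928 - 5676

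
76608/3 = 25536 = 25536.00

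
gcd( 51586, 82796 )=2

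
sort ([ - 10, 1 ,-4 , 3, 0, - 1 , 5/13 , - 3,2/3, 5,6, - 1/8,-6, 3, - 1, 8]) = [ - 10, - 6,  -  4, - 3,  -  1,- 1,  -  1/8,0, 5/13, 2/3, 1, 3,3, 5,6, 8 ] 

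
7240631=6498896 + 741735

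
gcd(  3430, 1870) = 10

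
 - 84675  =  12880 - 97555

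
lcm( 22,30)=330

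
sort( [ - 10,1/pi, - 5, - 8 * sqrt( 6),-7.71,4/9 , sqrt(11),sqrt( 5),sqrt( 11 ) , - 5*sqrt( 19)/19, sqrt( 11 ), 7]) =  [ - 8*sqrt(6),-10,-7.71, - 5, - 5*sqrt( 19 ) /19,1/pi, 4/9, sqrt(5),sqrt( 11 ),sqrt( 11 ),sqrt(11), 7 ]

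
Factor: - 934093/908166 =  - 2^ ( - 1 )*3^( - 1)  *7^(-2 )*61^1*3089^( - 1)*15313^1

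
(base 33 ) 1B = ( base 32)1c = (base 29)1F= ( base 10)44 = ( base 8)54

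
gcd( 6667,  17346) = 59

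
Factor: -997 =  - 997^1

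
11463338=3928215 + 7535123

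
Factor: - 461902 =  - 2^1*7^1*32993^1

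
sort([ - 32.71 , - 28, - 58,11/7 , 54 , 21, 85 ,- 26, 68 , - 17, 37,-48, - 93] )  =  [ - 93, - 58 ,-48,  -  32.71, - 28,  -  26, - 17,11/7 , 21, 37,54,68, 85]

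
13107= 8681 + 4426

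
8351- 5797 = 2554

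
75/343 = 75/343 = 0.22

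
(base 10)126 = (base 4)1332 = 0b1111110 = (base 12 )a6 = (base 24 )56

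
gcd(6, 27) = 3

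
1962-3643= - 1681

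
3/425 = 3/425 = 0.01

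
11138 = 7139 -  - 3999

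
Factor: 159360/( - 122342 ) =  - 960/737 = - 2^6*3^1 *5^1*11^ (-1 )*67^( - 1 ) 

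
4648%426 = 388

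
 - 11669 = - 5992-5677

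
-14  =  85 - 99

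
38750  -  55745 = -16995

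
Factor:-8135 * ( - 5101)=41496635= 5^1 * 1627^1*5101^1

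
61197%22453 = 16291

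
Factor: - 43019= - 43019^1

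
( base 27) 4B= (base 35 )3E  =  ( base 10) 119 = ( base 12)9b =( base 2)1110111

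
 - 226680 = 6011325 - 6238005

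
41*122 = 5002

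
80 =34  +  46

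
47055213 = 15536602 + 31518611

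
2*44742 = 89484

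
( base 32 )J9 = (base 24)11H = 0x269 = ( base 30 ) KH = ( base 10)617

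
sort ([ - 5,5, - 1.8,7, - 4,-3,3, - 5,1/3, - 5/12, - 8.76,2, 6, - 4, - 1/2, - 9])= [ - 9, - 8.76,-5,-5, - 4, - 4,-3, - 1.8,- 1/2, - 5/12,1/3,2, 3,5,6 , 7] 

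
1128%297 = 237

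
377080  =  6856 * 55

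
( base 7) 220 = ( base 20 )5c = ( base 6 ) 304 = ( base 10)112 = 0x70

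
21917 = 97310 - 75393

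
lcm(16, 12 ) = 48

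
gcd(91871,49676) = 1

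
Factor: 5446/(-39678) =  - 3^( - 1)  *7^1*17^( - 1) =-7/51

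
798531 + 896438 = 1694969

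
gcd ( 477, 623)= 1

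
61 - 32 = 29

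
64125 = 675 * 95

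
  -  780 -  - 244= - 536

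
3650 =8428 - 4778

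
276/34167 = 92/11389 = 0.01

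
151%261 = 151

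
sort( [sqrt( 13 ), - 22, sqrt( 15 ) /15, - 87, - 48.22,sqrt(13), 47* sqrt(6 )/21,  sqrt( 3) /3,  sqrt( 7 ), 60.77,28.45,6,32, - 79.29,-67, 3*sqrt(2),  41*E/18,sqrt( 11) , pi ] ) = [ - 87,-79.29 , - 67, - 48.22, - 22, sqrt( 15) /15, sqrt( 3 )/3,sqrt( 7), pi , sqrt( 11 ),  sqrt( 13),sqrt( 13 ), 3*sqrt( 2 ), 47 * sqrt( 6 )/21, 6, 41*E/18,  28.45, 32, 60.77 ] 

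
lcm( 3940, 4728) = 23640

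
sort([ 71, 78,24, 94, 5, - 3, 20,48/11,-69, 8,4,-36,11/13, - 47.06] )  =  [ - 69, - 47.06, -36, - 3 , 11/13 , 4, 48/11, 5, 8, 20,24, 71,78, 94 ]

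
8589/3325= 2+277/475 = 2.58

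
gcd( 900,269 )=1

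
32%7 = 4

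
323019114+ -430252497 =- 107233383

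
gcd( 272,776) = 8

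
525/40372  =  525/40372 = 0.01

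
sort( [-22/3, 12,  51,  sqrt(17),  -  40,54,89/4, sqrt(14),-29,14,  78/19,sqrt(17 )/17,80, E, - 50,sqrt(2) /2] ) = [ - 50, - 40, - 29, - 22/3  ,  sqrt ( 17 )/17,sqrt( 2 )/2 , E,sqrt(14 ), 78/19, sqrt(17),12 , 14,89/4,51,54,80] 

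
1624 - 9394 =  - 7770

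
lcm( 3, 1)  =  3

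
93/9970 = 93/9970 = 0.01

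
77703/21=3700 + 1/7 = 3700.14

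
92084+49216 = 141300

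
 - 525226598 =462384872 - 987611470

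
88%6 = 4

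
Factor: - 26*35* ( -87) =79170 = 2^1*3^1*5^1 * 7^1 * 13^1  *  29^1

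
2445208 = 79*30952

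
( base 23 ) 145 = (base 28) MA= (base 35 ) HV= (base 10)626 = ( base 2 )1001110010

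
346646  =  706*491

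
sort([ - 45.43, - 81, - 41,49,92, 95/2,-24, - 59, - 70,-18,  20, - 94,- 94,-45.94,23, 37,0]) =[-94, - 94, - 81, - 70, - 59, - 45.94, - 45.43, - 41, - 24, - 18,0,20,23, 37, 95/2, 49,92] 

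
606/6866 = 303/3433 = 0.09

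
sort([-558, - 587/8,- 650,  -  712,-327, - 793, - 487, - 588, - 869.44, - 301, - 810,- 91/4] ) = [-869.44,-810, - 793,-712,  -  650, - 588,-558, -487, - 327,-301, - 587/8 , - 91/4] 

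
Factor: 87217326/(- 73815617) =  - 2^1*3^2*7^1 * 29^1*23869^1 * 73815617^(- 1)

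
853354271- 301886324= 551467947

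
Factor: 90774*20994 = 1905709356 =2^2*3^4*41^2 * 3499^1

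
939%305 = 24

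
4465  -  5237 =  - 772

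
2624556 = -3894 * ( - 674 ) 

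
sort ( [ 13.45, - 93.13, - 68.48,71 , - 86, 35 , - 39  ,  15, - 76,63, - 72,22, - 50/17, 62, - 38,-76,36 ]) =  [ - 93.13, - 86, - 76, - 76, - 72 ,- 68.48, - 39, - 38, - 50/17,13.45,  15 , 22, 35 , 36, 62, 63, 71]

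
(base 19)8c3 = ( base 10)3119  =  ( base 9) 4245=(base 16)c2f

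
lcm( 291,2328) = 2328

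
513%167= 12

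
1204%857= 347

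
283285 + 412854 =696139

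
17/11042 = 17/11042 = 0.00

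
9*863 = 7767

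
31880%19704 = 12176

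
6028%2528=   972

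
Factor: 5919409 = 2069^1*2861^1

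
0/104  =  0 = 0.00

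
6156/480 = 513/40 = 12.82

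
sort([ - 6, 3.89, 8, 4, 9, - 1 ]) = [  -  6, - 1, 3.89, 4, 8 , 9]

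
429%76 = 49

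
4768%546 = 400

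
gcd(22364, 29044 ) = 4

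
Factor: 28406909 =23^1*1235083^1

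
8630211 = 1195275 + 7434936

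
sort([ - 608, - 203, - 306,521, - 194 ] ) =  [-608, - 306, - 203, - 194,521]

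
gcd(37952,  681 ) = 1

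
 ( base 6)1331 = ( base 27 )cj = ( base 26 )D5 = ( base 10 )343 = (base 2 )101010111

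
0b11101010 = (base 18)d0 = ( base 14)12a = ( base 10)234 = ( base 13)150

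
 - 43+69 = 26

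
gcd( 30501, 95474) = 1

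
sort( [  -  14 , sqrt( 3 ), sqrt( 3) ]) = [ - 14,sqrt(3),sqrt( 3 ) ] 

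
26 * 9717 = 252642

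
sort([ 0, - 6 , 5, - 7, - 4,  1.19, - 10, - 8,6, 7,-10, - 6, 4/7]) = [ - 10, - 10 , - 8,- 7, - 6,- 6, - 4, 0, 4/7, 1.19, 5,6,7]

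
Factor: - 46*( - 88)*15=2^4*3^1*5^1*11^1*23^1  =  60720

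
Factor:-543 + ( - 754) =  - 1297^1 = - 1297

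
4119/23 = 4119/23 = 179.09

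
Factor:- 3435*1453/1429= - 4991055/1429 = -3^1*5^1*229^1*1429^( - 1 )*1453^1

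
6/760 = 3/380 = 0.01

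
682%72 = 34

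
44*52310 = 2301640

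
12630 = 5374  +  7256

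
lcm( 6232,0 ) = 0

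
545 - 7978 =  -7433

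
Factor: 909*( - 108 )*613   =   - 60179436 = - 2^2*3^5 * 101^1*613^1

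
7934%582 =368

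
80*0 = 0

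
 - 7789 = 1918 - 9707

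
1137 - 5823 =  - 4686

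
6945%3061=823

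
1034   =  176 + 858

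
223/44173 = 223/44173  =  0.01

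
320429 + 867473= 1187902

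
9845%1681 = 1440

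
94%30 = 4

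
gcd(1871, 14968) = 1871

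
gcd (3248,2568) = 8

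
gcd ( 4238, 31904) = 2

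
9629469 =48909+9580560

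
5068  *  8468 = 42915824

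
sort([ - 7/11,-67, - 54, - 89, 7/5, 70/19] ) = [ - 89, - 67, - 54, - 7/11  ,  7/5, 70/19] 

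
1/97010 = 1/97010= 0.00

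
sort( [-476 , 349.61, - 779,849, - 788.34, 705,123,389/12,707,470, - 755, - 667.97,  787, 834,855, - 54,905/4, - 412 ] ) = [-788.34, - 779, - 755,-667.97, - 476, - 412, - 54,389/12, 123,905/4,349.61,470,705, 707,787,834,849,  855] 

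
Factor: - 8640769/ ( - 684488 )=2^( - 3)*7^( - 1 ) *17^( - 1)*719^(  -  1 )*1319^1 * 6551^1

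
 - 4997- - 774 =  - 4223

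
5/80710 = 1/16142 = 0.00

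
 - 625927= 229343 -855270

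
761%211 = 128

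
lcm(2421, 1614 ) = 4842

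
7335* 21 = 154035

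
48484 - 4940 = 43544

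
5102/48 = 106 + 7/24 = 106.29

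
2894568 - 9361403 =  - 6466835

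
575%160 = 95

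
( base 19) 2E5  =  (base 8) 1741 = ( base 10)993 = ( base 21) 256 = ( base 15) 463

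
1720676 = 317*5428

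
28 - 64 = -36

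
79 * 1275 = 100725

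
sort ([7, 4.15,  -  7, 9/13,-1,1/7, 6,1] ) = [ - 7,-1, 1/7, 9/13,1,4.15, 6,7 ] 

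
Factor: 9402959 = 2887^1*3257^1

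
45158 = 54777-9619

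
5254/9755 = 5254/9755 = 0.54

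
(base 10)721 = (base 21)1D7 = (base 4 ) 23101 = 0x2d1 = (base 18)241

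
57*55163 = 3144291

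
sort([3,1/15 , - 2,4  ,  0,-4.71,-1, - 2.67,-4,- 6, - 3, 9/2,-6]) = [ - 6, - 6 ,-4.71, - 4,  -  3,-2.67,-2 , -1, 0, 1/15 , 3,  4, 9/2]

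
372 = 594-222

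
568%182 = 22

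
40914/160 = 255 + 57/80 = 255.71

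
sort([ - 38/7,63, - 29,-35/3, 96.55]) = [ - 29, -35/3, - 38/7,63,96.55] 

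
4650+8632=13282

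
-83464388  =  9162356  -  92626744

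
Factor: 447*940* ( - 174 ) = -73111320= -2^3 * 3^2 * 5^1*29^1 * 47^1*149^1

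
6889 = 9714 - 2825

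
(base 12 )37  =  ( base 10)43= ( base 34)19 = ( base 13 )34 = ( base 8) 53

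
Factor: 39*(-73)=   -  2847= -3^1*  13^1*73^1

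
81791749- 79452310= 2339439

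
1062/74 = 14 + 13/37 = 14.35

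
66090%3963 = 2682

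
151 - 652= - 501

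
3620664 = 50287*72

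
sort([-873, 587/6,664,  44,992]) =[ - 873,44,587/6,664, 992]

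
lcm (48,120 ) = 240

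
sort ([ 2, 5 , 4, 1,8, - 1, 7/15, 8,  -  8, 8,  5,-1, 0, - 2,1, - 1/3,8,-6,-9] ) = [ - 9, - 8, - 6, - 2, - 1, - 1, - 1/3, 0,  7/15,1,1, 2,4,5, 5,8, 8,8, 8] 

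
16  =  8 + 8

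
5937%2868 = 201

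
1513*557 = 842741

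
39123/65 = 39123/65  =  601.89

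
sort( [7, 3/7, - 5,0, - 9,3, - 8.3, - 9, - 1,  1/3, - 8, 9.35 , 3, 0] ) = [ - 9, - 9, - 8.3, - 8, - 5, - 1, 0,0 , 1/3, 3/7,3  ,  3, 7,9.35]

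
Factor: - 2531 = - 2531^1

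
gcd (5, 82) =1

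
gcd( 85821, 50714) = 1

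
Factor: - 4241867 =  - 7^1 * 23^1* 26347^1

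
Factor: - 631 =-631^1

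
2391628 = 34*70342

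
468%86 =38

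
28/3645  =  28/3645 = 0.01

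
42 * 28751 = 1207542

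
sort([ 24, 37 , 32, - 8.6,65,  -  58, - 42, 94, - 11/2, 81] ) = [ - 58, - 42, - 8.6, - 11/2 , 24, 32, 37, 65, 81,94 ]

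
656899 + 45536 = 702435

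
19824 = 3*6608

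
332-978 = - 646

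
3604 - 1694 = 1910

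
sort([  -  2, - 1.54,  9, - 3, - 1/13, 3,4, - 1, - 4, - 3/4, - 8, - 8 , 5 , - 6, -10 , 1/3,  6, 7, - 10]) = [  -  10, - 10  ,  -  8, - 8,-6, - 4, - 3 , - 2,  -  1.54 , -1,- 3/4, - 1/13,1/3, 3,4,5,6,7,9]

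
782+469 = 1251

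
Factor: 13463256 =2^3*3^1*560969^1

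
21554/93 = 231 + 71/93 = 231.76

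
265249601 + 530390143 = 795639744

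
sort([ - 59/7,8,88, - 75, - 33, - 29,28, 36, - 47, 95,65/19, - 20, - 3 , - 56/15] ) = [ - 75, -47, - 33, - 29,  -  20, - 59/7, - 56/15, -3,65/19,8,28,36,88, 95]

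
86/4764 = 43/2382 =0.02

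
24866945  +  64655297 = 89522242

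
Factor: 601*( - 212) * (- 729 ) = 2^2*3^6*53^1*601^1 = 92883348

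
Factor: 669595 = 5^1 * 133919^1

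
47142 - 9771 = 37371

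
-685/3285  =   - 1 + 520/657 = -  0.21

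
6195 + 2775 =8970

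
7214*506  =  3650284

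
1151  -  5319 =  - 4168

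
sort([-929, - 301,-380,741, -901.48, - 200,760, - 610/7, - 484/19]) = [ - 929,-901.48, - 380 , - 301, - 200,-610/7,- 484/19,741,760]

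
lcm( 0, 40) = 0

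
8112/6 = 1352=1352.00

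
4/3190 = 2/1595  =  0.00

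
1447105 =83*17435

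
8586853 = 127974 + 8458879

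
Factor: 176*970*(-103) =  - 17584160=-  2^5 * 5^1*11^1*97^1 *103^1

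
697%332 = 33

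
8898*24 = 213552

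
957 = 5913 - 4956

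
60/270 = 2/9=   0.22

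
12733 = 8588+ 4145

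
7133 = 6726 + 407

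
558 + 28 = 586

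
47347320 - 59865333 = -12518013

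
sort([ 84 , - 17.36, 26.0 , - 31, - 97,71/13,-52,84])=[-97, - 52, - 31, - 17.36,  71/13,26.0, 84,84]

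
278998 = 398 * 701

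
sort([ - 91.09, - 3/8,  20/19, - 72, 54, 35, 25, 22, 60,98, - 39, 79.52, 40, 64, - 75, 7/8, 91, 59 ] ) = [ - 91.09, - 75, - 72 , - 39, - 3/8, 7/8,20/19, 22, 25 , 35, 40,54, 59, 60, 64,79.52, 91, 98 ] 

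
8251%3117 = 2017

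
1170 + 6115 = 7285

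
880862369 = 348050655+532811714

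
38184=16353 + 21831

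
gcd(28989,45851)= 1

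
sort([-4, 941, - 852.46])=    [-852.46,-4, 941 ] 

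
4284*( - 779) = -3337236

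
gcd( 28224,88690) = 98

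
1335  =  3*445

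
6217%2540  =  1137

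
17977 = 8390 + 9587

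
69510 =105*662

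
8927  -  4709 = 4218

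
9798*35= 342930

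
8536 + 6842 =15378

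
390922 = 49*7978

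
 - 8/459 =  - 8/459 = - 0.02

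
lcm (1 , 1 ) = 1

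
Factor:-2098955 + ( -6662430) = -8761385=-5^1*157^1*11161^1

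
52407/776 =52407/776 =67.53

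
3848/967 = 3848/967 = 3.98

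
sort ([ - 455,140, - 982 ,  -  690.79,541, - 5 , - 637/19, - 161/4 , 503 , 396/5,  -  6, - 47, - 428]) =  [ - 982,- 690.79, - 455, - 428, - 47, - 161/4  , - 637/19, - 6,- 5, 396/5,140,503, 541]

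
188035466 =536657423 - 348621957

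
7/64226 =7/64226 = 0.00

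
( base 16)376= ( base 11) 736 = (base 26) 182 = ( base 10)886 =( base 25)1ab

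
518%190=138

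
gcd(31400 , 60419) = 1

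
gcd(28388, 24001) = 1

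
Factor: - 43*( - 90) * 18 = 2^2*3^4*5^1 * 43^1 = 69660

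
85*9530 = 810050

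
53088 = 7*7584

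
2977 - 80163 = - 77186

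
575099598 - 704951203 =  - 129851605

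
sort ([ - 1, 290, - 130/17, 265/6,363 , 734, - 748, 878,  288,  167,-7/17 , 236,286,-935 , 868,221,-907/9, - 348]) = [ - 935, - 748 , - 348,-907/9, - 130/17, - 1, - 7/17,  265/6, 167,221 , 236, 286, 288 , 290,363 , 734, 868 , 878] 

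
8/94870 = 4/47435 = 0.00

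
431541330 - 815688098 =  - 384146768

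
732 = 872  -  140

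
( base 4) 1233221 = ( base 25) bak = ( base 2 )1101111101001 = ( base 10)7145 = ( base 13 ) 3338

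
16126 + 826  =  16952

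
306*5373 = 1644138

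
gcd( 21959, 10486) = 7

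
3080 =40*77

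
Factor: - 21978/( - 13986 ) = 7^ ( - 1)*11^1 = 11/7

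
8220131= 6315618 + 1904513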